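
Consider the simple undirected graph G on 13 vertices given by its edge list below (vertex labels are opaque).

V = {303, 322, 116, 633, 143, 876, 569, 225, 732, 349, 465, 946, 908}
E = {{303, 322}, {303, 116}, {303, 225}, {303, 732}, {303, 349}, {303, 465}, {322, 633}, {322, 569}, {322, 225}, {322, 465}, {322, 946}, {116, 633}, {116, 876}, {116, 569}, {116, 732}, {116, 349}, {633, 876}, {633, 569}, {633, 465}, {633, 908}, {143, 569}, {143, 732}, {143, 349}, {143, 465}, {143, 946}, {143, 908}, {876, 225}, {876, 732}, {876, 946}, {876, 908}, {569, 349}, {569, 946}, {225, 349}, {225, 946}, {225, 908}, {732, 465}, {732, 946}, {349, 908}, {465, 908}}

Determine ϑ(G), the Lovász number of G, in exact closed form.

sqrt(13)

deg(633) = 6; N(633) = {322, 116, 876, 569, 465, 908}.
Vertex 569 has 6 neighbors: 322, 116, 633, 143, 349, 946.
N(349) = {303, 116, 143, 569, 225, 908}, |N(349)| = 6.
Vertex 876 has 6 neighbors: 116, 633, 225, 732, 946, 908.
13-vertex 6-regular graph: SR(13,6,2,3) — a Paley graph.
spec(A) ≈ [6.0, 1.3028, -2.3028] (distinct, 4 d.p.).
−13·(-sqrt(13)/2 - 1/2) / ((6)−(-sqrt(13)/2 - 1/2)) = sqrt(13) = ϑ(G).
= 3.6056… (decimal).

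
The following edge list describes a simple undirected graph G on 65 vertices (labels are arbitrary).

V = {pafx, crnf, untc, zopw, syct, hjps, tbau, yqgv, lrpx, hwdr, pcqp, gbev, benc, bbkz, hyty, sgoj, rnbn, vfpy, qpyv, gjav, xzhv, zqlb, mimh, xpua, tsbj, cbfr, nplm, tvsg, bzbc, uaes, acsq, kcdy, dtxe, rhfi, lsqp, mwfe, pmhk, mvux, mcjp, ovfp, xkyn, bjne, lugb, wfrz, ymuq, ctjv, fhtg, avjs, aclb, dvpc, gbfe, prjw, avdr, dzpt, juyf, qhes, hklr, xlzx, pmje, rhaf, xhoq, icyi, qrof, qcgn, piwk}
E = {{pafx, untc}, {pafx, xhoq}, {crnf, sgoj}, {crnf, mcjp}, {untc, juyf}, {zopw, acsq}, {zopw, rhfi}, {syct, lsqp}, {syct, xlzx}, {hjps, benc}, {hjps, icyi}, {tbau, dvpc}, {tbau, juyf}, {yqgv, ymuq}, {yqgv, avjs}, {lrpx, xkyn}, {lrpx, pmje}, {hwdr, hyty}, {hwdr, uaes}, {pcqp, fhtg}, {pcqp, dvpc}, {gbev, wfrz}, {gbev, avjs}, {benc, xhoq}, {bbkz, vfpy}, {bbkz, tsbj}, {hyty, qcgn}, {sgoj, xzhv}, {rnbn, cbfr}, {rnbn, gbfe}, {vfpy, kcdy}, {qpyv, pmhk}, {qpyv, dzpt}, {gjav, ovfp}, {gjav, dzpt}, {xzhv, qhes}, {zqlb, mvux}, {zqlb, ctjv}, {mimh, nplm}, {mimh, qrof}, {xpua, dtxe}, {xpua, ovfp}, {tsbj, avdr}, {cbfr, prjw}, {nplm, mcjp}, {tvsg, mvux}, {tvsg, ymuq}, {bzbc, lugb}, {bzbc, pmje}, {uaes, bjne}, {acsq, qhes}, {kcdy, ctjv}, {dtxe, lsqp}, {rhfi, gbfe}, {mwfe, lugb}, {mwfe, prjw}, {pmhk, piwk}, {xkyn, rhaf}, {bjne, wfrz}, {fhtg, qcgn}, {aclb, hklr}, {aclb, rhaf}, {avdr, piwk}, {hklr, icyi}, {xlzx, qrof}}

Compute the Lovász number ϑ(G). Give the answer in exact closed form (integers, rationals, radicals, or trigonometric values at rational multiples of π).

65*cos(pi/65)/(cos(pi/65) + 1)

deg(hwdr) = 2; N(hwdr) = {hyty, uaes}.
deg(pcqp) = 2; N(pcqp) = {fhtg, dvpc}.
Vertex untc has 2 neighbors: pafx, juyf.
deg(ovfp) = 2; N(ovfp) = {gjav, xpua}.
Regular of degree 2 on 65 vertices: this is C_{65}, the 65-cycle.
A has 33 distinct eigenvalues ≈ [2.0, 1.991, 1.963, 1.916, 1.852, 1.771, 1.673, 1.559, 1.431, 1.29, 1.136, 0.972, 0.799, 0.618, 0.432, 0.241, 0.048, -0.145, -0.337, -0.525, -0.709, -0.886, -1.055, -1.214, -1.362, -1.497, -1.618, -1.724, -1.814, -1.887, -1.942, -1.979, -1.998].
−65·(-2*cos(pi/65)) / ((2)−(-2*cos(pi/65))) = 65*cos(pi/65)/(cos(pi/65) + 1) = ϑ(G).
Numerically 32.48101260.
Lovász sandwich 32 ≤ 65*cos(pi/65)/(cos(pi/65) + 1) ≤ 33: both strict.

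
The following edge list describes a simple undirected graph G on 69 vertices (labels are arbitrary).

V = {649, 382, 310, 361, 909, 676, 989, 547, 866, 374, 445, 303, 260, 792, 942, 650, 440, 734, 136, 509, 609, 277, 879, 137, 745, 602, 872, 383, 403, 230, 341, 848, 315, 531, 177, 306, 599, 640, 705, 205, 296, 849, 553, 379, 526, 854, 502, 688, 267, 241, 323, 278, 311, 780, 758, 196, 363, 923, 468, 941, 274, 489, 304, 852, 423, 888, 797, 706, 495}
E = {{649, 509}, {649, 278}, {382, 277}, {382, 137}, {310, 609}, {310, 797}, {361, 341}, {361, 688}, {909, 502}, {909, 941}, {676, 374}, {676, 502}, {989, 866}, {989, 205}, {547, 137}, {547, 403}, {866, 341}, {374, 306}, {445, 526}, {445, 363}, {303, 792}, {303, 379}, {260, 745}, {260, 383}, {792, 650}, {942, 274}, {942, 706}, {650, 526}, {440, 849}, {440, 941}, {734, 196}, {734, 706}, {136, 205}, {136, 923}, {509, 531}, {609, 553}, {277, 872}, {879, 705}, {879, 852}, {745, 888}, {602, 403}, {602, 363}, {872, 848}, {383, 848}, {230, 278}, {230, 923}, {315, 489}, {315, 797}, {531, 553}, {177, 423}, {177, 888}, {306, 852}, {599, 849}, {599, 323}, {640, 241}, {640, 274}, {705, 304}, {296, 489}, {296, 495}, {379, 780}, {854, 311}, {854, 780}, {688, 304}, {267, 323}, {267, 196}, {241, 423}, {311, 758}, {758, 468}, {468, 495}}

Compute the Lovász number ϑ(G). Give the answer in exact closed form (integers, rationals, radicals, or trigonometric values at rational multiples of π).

69*cos(pi/69)/(cos(pi/69) + 1)

Vertex 382 has 2 neighbors: 277, 137.
Vertex 599 has 2 neighbors: 849, 323.
Vertex 403 has 2 neighbors: 547, 602.
Vertex 942 has 2 neighbors: 274, 706.
Regular of degree 2 on 69 vertices: a single 69-cycle (edge-transitive).
A has 35 distinct eigenvalues ≈ [2.0, 1.9917, 1.9669, 1.9258, 1.8688, 1.7963, 1.7088, 1.6073, 1.4924, 1.3651, 1.2265, 1.0778, 0.9201, 0.7548, 0.5833, 0.4069, 0.2272, 0.0455, -0.1365, -0.3174, -0.4956, -0.6698, -0.8384, -1.0, -1.1534, -1.2972, -1.4302, -1.5514, -1.6598, -1.7544, -1.8344, -1.8993, -1.9484, -1.9814, -1.9979].
ϑ = −N·λ_min/(λ_max−λ_min) = −69·(-2*cos(pi/69))/(2−(-2*cos(pi/69))) = 69*cos(pi/69)/(cos(pi/69) + 1).
= 34.4821… (decimal).
α=34, χ(Ḡ)=35; ϑ=69*cos(pi/69)/(cos(pi/69) + 1) lies between (both strict).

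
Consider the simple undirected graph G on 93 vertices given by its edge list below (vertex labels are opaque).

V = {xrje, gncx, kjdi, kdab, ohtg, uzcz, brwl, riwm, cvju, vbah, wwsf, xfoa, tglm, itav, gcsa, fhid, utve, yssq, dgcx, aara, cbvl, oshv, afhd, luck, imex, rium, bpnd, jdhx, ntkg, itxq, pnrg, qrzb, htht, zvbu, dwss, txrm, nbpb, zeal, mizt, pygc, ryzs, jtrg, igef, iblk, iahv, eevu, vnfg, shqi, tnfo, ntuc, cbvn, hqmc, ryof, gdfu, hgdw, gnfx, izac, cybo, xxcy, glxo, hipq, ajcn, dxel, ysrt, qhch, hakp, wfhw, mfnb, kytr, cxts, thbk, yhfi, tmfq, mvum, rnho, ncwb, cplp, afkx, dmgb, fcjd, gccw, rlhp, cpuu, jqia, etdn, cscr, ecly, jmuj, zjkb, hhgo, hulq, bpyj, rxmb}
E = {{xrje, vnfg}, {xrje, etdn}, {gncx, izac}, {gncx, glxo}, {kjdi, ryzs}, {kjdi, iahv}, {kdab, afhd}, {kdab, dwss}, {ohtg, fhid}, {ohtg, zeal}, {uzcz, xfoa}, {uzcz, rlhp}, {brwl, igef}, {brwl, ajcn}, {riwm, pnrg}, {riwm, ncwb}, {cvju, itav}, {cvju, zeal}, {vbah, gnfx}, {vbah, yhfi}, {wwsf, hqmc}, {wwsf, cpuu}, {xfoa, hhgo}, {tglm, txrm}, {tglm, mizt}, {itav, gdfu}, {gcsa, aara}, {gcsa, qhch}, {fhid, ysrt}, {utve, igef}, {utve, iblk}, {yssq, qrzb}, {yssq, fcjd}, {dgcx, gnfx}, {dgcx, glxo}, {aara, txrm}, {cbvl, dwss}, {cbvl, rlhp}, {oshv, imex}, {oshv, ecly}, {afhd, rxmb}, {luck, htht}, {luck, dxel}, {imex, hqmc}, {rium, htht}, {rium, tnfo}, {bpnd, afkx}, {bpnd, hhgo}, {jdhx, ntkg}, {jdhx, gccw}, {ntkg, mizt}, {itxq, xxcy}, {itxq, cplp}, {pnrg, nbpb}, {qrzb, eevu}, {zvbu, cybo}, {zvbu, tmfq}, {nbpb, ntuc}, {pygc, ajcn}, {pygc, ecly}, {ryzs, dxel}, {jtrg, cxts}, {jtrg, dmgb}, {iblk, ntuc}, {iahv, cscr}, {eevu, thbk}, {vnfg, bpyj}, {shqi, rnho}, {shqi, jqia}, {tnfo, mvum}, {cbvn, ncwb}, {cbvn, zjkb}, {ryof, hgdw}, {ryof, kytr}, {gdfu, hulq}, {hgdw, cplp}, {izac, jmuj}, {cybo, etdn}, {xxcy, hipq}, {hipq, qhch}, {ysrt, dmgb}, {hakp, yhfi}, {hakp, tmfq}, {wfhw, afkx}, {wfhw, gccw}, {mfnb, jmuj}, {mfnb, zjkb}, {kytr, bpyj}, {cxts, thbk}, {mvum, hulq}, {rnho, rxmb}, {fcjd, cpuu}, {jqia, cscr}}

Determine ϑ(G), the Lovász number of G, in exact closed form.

93*cos(pi/93)/(cos(pi/93) + 1)

N(rxmb) = {afhd, rnho}, |N(rxmb)| = 2.
N(yssq) = {qrzb, fcjd}, |N(yssq)| = 2.
deg(htht) = 2; N(htht) = {luck, rium}.
Vertex izac has 2 neighbors: gncx, jmuj.
G on 93 vertices is 2-regular; a single 93-cycle (edge-transitive).
The 47 distinct eigenvalues: [2.0, 1.995437, 1.98177, 1.95906, 1.927411, 1.886968, 1.837916, 1.780477, 1.714914, 1.641527, 1.56065, 1.472651, 1.377934, 1.276929, 1.170098, 1.057928, 0.940931, 0.819641, 0.694611, 0.566411, 0.435627, 0.302856, 0.168702, 0.033779, -0.101298, -0.235913, -0.369452, -0.501305, -0.630871, -0.757558, -0.880788, -1.0, -1.114649, -1.224212, -1.328189, -1.426106, -1.517516, -1.602002, -1.679179, -1.748693, -1.810229, -1.863505, -1.908279, -1.944345, -1.97154, -1.989739, -1.998859].
Lovász (edge-transitive): ϑ = −93·(-2*cos(pi/93))/((2)−(-2*cos(pi/93))) = 93*cos(pi/93)/(cos(pi/93) + 1).
Numerically 46.48673.
Check 46 ≤ 93*cos(pi/93)/(cos(pi/93) + 1) ≤ 47: both strict.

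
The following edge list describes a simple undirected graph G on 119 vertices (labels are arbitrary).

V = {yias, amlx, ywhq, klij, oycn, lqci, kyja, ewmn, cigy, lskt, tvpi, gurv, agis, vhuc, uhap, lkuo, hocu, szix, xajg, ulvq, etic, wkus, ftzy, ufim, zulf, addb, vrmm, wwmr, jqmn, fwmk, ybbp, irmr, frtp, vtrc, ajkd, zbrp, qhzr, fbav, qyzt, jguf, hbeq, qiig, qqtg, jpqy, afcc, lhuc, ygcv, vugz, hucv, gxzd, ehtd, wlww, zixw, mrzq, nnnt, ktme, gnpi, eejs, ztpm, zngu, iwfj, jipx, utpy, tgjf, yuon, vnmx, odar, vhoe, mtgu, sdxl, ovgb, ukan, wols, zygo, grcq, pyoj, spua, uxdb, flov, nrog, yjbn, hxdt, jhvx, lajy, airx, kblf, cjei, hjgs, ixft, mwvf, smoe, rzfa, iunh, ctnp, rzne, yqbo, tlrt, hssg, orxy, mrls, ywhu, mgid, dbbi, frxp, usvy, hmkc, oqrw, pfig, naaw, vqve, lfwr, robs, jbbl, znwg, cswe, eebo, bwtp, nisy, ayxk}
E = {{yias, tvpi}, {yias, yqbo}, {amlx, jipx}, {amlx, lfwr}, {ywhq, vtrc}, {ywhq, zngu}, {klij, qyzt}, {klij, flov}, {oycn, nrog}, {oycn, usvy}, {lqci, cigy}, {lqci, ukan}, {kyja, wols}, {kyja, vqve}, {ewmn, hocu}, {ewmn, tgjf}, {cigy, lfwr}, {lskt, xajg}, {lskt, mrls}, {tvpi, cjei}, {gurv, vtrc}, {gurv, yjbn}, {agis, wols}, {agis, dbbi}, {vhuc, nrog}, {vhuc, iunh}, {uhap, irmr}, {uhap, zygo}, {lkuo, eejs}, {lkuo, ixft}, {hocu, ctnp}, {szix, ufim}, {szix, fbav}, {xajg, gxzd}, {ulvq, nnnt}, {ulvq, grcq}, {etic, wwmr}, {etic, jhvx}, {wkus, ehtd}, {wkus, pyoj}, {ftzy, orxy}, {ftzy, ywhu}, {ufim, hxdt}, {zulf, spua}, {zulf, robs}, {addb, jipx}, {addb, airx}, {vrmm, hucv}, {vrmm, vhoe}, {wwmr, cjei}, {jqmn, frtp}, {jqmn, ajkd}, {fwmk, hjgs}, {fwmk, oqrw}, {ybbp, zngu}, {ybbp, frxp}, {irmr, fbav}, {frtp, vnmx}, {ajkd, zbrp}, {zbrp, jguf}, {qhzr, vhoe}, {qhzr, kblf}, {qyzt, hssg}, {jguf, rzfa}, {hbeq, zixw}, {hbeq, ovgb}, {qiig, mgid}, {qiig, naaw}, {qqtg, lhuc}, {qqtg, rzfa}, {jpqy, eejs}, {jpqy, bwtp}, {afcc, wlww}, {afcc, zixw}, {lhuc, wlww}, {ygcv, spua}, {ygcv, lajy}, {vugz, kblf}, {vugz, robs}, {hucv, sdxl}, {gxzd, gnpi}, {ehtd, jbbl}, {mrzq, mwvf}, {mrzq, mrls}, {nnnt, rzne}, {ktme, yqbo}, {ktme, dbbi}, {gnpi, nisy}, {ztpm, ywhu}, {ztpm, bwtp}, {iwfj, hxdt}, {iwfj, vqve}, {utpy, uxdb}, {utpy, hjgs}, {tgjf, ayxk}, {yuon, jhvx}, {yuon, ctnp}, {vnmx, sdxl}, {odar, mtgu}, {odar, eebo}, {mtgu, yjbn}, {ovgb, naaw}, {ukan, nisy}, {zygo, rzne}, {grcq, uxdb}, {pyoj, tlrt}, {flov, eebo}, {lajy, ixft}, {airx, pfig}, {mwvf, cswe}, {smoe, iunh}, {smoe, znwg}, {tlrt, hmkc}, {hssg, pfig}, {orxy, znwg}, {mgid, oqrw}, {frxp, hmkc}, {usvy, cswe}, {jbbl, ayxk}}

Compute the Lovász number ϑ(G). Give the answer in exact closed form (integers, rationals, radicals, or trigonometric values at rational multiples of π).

deg(kblf) = 2; N(kblf) = {qhzr, vugz}.
deg(hjgs) = 2; N(hjgs) = {fwmk, utpy}.
deg(qiig) = 2; N(qiig) = {mgid, naaw}.
deg(jipx) = 2; N(jipx) = {amlx, addb}.
Regular of degree 2 on 119 vertices: the odd cycle C_{119}.
Distinct eigenvalues (to 6 d.p.): [2.0, 1.997213, 1.988859, 1.974962, 1.95556, 1.930708, 1.900475, 1.864944, 1.824216, 1.778403, 1.727634, 1.672049, 1.611804, 1.547067, 1.478018, 1.404849, 1.327765, 1.24698, 1.162719, 1.075218, 0.984719, 0.891477, 0.795749, 0.697804, 0.597914, 0.496357, 0.393417, 0.28938, 0.184537, 0.079179, -0.026399, -0.131904, -0.237041, -0.341517, -0.445042, -0.547326, -0.648085, -0.747037, -0.843907, -0.938425, -1.030328, -1.119358, -1.205269, -1.287821, -1.366783, -1.441936, -1.51307, -1.579986, -1.642499, -1.700434, -1.75363, -1.801938, -1.845223, -1.883366, -1.916259, -1.943812, -1.965946, -1.982601, -1.993731, -1.999303].
−119·(-2*cos(pi/119)) / ((2)−(-2*cos(pi/119))) = 119*cos(pi/119)/(cos(pi/119) + 1) = ϑ(G).
≈ 59.4896316 (to 7 d.p.).
Sandwich: α(G)=59 ≤ ϑ(G)=119*cos(pi/119)/(cos(pi/119) + 1) ≤ χ(Ḡ)=60 (both strict).

119*cos(pi/119)/(cos(pi/119) + 1)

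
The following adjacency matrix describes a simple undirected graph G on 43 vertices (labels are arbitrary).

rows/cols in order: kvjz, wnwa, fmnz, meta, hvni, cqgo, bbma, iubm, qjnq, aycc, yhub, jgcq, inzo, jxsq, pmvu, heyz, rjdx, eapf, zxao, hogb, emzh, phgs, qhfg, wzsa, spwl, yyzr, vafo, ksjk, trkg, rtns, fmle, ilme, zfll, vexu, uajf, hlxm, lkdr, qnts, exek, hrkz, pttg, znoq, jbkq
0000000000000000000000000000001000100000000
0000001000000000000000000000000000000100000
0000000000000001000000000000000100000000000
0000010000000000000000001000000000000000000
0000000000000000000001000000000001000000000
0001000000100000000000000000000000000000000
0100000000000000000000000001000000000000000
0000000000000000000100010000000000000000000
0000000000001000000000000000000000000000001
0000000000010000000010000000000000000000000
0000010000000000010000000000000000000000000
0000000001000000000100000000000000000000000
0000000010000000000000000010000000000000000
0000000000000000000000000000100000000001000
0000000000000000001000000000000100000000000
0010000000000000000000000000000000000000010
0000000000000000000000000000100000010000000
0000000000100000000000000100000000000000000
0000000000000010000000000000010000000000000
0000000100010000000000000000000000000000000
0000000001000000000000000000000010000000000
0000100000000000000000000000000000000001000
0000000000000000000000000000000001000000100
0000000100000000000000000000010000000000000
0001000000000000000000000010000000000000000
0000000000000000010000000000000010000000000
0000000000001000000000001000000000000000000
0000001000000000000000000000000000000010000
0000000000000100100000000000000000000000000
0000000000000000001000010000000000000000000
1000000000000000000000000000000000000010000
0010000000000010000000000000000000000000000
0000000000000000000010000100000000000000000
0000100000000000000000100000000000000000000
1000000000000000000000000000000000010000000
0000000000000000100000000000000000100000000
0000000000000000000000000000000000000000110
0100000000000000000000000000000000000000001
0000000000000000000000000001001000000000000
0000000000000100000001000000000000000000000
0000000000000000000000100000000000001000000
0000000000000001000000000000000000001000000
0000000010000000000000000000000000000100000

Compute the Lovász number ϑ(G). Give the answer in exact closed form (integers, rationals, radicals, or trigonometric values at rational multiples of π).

43*cos(pi/43)/(cos(pi/43) + 1)

N(inzo) = {qjnq, vafo}, |N(inzo)| = 2.
N(lkdr) = {pttg, znoq}, |N(lkdr)| = 2.
deg(wnwa) = 2; N(wnwa) = {bbma, qnts}.
deg(hrkz) = 2; N(hrkz) = {jxsq, phgs}.
G on 43 vertices is 2-regular; this is C_{43}, the 43-cycle.
The 22 distinct eigenvalues: [2.0, 1.978687, 1.915201, 1.810896, 1.667996, 1.489544, 1.279346, 1.041881, 0.782209, 0.505867, 0.218742, -0.073044, -0.363274, -0.645761, -0.914485, -1.163718, -1.388148, -1.582993, -1.744099, -1.868032, -1.952152, -1.994665].
Lovász: ϑ = −43(-2*cos(pi/43))/(2+-(-1)*2*cos(pi/43)) = 43*cos(pi/43)/(cos(pi/43) + 1).
ϑ(G) ≈ 21.4712837.
Sandwich: α(G)=21 ≤ ϑ(G)=43*cos(pi/43)/(cos(pi/43) + 1) ≤ χ(Ḡ)=22 (both strict).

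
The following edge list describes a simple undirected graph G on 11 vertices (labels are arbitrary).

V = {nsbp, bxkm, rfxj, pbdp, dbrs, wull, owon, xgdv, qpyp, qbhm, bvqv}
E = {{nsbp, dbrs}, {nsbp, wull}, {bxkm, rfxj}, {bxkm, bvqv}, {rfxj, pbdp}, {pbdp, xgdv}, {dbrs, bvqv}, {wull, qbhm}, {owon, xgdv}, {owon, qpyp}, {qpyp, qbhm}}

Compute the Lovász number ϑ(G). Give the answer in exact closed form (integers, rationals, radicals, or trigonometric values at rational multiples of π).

N(dbrs) = {nsbp, bvqv}, |N(dbrs)| = 2.
Vertex nsbp has 2 neighbors: dbrs, wull.
N(qbhm) = {wull, qpyp}, |N(qbhm)| = 2.
Vertex qpyp has 2 neighbors: owon, qbhm.
Regular of degree 2 on 11 vertices: the odd cycle C_{11}.
spec(A) ≈ [2.0, 1.68251, 0.83083, -0.28463, -1.30972, -1.91899] (distinct, 5 d.p.).
With N=11: ϑ(G) = 11·(-(-1)*2*cos(pi/11))/(2−(-2*cos(pi/11))) = 11*cos(pi/11)/(cos(pi/11) + 1).
Numerically 5.3863029.
Sandwich: α(G)=5 ≤ ϑ(G)=11*cos(pi/11)/(cos(pi/11) + 1) ≤ χ(Ḡ)=6 (both strict).

11*cos(pi/11)/(cos(pi/11) + 1)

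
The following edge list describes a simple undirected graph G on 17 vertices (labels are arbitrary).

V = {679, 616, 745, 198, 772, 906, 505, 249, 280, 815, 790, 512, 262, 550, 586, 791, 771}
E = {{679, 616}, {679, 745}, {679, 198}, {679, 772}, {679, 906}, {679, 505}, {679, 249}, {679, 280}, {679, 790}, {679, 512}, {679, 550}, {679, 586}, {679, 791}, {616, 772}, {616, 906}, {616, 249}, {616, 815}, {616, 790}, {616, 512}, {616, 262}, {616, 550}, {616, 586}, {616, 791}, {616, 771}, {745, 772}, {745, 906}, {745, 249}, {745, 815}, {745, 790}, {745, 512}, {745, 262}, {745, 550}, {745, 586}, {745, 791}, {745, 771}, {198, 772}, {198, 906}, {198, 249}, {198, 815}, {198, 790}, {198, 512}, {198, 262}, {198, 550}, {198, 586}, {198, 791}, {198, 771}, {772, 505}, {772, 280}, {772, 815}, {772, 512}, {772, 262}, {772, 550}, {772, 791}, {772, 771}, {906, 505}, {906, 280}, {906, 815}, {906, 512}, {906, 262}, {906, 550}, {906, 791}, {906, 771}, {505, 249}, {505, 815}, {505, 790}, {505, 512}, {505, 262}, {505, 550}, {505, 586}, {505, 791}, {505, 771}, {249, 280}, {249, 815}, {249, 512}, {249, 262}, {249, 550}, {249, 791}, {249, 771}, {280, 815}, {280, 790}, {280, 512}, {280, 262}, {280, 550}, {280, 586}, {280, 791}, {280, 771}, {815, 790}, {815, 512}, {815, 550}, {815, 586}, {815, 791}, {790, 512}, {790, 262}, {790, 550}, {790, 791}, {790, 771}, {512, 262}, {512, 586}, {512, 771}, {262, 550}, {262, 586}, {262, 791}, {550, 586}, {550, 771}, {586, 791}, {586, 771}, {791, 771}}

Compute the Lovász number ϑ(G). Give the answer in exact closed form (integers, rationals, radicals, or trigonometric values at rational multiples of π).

5

N(790) = {679, 616, 745, 198, 505, 280, 815, 512, 262, 550, 791, 771}, |N(790)| = 12.
deg(771) = 13; N(771) = {616, 745, 198, 772, 906, 505, 249, 280, 790, 512, 550, 586, 791}.
N(249) = {679, 616, 745, 198, 505, 280, 815, 512, 262, 550, 791, 771}, |N(249)| = 12.
N(262) = {616, 745, 198, 772, 906, 505, 249, 280, 790, 512, 550, 586, 791}, |N(262)| = 13.
K_{5,5,4,3} (perfect); ϑ(G) = α(G) = max{5,5,4,3} = 5.
= 5.0000000… (decimal).
Check 5 ≤ 5 ≤ 5: collapsed.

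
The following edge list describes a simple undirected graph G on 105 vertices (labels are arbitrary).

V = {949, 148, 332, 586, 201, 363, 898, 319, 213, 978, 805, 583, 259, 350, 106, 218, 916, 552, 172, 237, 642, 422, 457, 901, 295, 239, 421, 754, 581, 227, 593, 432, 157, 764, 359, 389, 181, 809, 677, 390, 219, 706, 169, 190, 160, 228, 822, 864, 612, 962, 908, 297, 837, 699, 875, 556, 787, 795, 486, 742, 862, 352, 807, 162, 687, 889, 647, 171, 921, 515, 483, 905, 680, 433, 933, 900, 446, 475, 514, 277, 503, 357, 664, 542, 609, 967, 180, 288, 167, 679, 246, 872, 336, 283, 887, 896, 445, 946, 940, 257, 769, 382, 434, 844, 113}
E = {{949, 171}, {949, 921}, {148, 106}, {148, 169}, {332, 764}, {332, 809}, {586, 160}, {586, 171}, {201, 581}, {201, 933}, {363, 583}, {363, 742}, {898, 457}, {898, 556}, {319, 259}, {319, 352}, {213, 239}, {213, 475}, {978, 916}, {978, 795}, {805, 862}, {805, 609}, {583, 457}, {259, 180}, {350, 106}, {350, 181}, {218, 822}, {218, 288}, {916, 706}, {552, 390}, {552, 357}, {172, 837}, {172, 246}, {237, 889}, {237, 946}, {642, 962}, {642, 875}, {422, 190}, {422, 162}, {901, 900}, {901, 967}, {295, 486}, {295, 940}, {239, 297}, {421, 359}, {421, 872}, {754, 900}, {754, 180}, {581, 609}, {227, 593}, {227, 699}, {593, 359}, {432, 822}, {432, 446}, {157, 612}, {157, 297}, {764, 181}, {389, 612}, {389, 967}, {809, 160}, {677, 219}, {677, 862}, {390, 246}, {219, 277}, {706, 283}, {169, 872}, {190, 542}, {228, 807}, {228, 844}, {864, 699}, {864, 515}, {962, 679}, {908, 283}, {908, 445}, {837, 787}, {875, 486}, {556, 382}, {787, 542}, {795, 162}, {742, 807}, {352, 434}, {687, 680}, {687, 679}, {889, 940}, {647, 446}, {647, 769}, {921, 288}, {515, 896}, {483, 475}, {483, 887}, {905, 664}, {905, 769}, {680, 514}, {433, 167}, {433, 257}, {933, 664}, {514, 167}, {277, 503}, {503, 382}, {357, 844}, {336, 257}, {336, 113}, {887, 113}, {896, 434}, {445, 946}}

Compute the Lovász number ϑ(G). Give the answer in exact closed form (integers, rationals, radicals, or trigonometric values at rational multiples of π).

105*cos(pi/105)/(cos(pi/105) + 1)

deg(350) = 2; N(350) = {106, 181}.
deg(787) = 2; N(787) = {837, 542}.
deg(219) = 2; N(219) = {677, 277}.
deg(609) = 2; N(609) = {805, 581}.
2-regular, N=105; a single 105-cycle (edge-transitive).
spec(A) ≈ [2.0, 1.9964, 1.9857, 1.9679, 1.943, 1.9111, 1.8725, 1.8271, 1.7752, 1.7169, 1.6525, 1.5821, 1.5061, 1.4248, 1.3383, 1.247, 1.1512, 1.0514, 0.9477, 0.8407, 0.7307, 0.618, 0.5032, 0.3865, 0.2685, 0.1495, 0.0299, -0.0897, -0.2091, -0.3276, -0.445, -0.5609, -0.6747, -0.7861, -0.8946, -1.0, -1.1018, -1.1996, -1.2932, -1.3821, -1.4661, -1.5448, -1.618, -1.6854, -1.7468, -1.8019, -1.8506, -1.8927, -1.9279, -1.9563, -1.9777, -1.9919, -1.9991] (distinct, 4 d.p.).
With N=105: ϑ(G) = 105·(-(-1)*2*cos(pi/105))/(2−(-2*cos(pi/105))) = 105*cos(pi/105)/(cos(pi/105) + 1).
= 52.48825… (decimal).
52 ≤ 105*cos(pi/105)/(cos(pi/105) + 1) ≤ 53: both strict.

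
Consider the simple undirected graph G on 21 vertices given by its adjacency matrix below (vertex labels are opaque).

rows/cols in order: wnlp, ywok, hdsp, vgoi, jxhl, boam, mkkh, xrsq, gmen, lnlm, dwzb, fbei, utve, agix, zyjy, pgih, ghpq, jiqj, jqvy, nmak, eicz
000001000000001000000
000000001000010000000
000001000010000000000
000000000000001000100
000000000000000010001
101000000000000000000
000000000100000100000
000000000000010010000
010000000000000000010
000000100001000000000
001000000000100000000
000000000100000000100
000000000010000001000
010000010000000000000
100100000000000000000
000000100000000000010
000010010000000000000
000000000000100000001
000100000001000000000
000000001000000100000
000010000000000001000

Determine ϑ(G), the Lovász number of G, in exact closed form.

Vertex hdsp has 2 neighbors: boam, dwzb.
deg(lnlm) = 2; N(lnlm) = {mkkh, fbei}.
deg(vgoi) = 2; N(vgoi) = {zyjy, jqvy}.
N(mkkh) = {lnlm, pgih}, |N(mkkh)| = 2.
2-regular, N=21; the odd cycle C_{21}.
spec(A) ≈ [2.0, 1.911146, 1.652478, 1.24698, 0.730682, 0.14946, -0.445042, -1.0, -1.466104, -1.801938, -1.977662] (distinct, 6 d.p.).
λ_max=2, λ_min=-2*cos(pi/21); ϑ = −21·λ_min/(λ_max−λ_min) = 21*cos(pi/21)/(cos(pi/21) + 1).
≈ 10.441032529 (to 9 d.p.).
10 ≤ 21*cos(pi/21)/(cos(pi/21) + 1) ≤ 11: both strict.

21*cos(pi/21)/(cos(pi/21) + 1)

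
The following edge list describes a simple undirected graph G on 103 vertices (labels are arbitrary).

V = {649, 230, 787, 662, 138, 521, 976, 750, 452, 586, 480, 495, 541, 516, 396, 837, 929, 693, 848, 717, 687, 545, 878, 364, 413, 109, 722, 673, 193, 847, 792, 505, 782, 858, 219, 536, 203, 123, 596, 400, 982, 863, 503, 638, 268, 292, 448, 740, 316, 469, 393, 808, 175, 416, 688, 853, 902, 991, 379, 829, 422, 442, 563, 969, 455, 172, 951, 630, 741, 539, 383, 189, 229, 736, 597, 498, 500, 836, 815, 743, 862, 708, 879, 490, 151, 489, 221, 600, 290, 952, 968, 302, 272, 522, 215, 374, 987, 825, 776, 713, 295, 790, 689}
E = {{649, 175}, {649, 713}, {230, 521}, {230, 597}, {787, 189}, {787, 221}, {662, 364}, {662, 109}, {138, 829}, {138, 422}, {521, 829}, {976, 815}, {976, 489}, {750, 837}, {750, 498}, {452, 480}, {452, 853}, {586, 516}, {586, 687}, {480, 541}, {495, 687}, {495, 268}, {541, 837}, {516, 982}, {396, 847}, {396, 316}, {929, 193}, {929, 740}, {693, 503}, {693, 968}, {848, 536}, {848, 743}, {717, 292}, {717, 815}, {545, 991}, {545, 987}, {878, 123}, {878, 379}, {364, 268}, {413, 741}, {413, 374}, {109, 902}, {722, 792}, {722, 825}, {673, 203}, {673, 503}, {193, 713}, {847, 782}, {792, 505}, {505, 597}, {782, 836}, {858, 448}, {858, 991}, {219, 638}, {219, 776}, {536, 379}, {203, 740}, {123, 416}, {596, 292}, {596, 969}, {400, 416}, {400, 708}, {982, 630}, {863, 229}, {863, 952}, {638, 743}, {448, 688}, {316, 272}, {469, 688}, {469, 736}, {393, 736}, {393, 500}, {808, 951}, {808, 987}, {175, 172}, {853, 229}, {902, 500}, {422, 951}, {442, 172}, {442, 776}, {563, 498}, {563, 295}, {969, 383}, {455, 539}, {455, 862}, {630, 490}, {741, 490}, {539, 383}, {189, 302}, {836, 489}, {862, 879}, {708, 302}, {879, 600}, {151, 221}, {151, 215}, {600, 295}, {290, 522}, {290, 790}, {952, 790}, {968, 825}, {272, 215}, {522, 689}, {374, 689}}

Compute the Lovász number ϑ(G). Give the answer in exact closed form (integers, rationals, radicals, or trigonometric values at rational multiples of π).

103*cos(pi/103)/(cos(pi/103) + 1)

Vertex 969 has 2 neighbors: 596, 383.
Vertex 393 has 2 neighbors: 736, 500.
deg(862) = 2; N(862) = {455, 879}.
Vertex 741 has 2 neighbors: 413, 490.
2-regular, N=103; this is C_{103}, the 103-cycle.
spec(A) ≈ [2.0, 1.996, 1.985, 1.967, 1.941, 1.908, 1.868, 1.82, 1.767, 1.706, 1.639, 1.566, 1.488, 1.403, 1.314, 1.22, 1.121, 1.018, 0.911, 0.8, 0.687, 0.571, 0.454, 0.334, 0.213, 0.091, -0.03, -0.152, -0.274, -0.394, -0.513, -0.63, -0.744, -0.856, -0.965, -1.07, -1.171, -1.267, -1.359, -1.446, -1.528, -1.604, -1.673, -1.737, -1.794, -1.845, -1.888, -1.925, -1.955, -1.977, -1.992, -1.999] (distinct, 3 d.p.).
Lovász (edge-transitive): ϑ = −103·(-2*cos(pi/103))/((2)−(-2*cos(pi/103))) = 103*cos(pi/103)/(cos(pi/103) + 1).
= 51.488020467… (decimal).
Lovász sandwich 51 ≤ 103*cos(pi/103)/(cos(pi/103) + 1) ≤ 52: both strict.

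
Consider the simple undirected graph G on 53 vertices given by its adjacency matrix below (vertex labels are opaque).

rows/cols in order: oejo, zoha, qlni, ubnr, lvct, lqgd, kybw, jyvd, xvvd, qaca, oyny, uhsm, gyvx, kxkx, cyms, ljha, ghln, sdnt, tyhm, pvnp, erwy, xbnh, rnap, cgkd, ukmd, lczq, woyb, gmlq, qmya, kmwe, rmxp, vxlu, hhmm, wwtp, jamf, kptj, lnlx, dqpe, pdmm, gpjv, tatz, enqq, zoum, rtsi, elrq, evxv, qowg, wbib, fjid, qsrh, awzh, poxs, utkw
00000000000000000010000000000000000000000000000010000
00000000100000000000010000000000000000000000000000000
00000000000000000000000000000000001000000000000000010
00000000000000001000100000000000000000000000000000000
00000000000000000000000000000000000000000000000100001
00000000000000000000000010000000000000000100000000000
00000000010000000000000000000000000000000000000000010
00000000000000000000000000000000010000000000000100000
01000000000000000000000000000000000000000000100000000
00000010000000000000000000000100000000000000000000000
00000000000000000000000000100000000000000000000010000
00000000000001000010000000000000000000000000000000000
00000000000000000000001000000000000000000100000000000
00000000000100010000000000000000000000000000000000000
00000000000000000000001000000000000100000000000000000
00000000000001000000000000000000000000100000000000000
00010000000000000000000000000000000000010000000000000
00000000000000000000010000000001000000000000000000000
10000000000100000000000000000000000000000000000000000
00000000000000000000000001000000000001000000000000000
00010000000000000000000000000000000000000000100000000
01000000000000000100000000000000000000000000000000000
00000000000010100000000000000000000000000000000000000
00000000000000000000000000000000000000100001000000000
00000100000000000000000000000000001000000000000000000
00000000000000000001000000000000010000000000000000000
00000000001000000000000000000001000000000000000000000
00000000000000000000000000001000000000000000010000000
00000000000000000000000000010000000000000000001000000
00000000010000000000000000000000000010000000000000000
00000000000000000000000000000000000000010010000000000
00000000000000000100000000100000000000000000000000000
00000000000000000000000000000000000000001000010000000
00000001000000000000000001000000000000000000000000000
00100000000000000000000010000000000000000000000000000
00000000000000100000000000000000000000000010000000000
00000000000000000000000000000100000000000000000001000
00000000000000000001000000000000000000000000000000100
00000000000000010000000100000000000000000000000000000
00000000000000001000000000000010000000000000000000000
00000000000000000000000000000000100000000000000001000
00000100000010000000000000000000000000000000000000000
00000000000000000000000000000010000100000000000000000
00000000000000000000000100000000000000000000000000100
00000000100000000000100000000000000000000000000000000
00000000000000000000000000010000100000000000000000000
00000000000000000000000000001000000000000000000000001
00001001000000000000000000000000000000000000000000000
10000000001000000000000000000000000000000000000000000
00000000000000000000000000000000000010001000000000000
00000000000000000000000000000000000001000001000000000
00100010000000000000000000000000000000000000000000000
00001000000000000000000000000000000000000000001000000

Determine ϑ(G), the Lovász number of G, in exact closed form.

Vertex elrq has 2 neighbors: xvvd, erwy.
Vertex cgkd has 2 neighbors: pdmm, rtsi.
deg(gyvx) = 2; N(gyvx) = {rnap, enqq}.
deg(pdmm) = 2; N(pdmm) = {ljha, cgkd}.
Regular of degree 2 on 53 vertices: connected 2-regular on 53 ⇒ C_{53}.
Distinct eigenvalues (to 6 d.p.): [2.0, 1.985962, 1.944046, 1.874839, 1.779314, 1.658811, 1.515022, 1.349966, 1.165959, 0.965584, 0.751655, 0.527174, 0.295293, 0.059267, -0.177592, -0.411957, -0.64054, -0.86013, -1.067647, -1.260176, -1.435015, -1.589709, -1.722087, -1.830291, -1.912802, -1.968461, -1.996487].
−53·(-2*cos(pi/53)) / ((2)−(-2*cos(pi/53))) = 53*cos(pi/53)/(cos(pi/53) + 1) = ϑ(G).
ϑ(G) ≈ 26.476708993.
26 ≤ 53*cos(pi/53)/(cos(pi/53) + 1) ≤ 27: both strict.

53*cos(pi/53)/(cos(pi/53) + 1)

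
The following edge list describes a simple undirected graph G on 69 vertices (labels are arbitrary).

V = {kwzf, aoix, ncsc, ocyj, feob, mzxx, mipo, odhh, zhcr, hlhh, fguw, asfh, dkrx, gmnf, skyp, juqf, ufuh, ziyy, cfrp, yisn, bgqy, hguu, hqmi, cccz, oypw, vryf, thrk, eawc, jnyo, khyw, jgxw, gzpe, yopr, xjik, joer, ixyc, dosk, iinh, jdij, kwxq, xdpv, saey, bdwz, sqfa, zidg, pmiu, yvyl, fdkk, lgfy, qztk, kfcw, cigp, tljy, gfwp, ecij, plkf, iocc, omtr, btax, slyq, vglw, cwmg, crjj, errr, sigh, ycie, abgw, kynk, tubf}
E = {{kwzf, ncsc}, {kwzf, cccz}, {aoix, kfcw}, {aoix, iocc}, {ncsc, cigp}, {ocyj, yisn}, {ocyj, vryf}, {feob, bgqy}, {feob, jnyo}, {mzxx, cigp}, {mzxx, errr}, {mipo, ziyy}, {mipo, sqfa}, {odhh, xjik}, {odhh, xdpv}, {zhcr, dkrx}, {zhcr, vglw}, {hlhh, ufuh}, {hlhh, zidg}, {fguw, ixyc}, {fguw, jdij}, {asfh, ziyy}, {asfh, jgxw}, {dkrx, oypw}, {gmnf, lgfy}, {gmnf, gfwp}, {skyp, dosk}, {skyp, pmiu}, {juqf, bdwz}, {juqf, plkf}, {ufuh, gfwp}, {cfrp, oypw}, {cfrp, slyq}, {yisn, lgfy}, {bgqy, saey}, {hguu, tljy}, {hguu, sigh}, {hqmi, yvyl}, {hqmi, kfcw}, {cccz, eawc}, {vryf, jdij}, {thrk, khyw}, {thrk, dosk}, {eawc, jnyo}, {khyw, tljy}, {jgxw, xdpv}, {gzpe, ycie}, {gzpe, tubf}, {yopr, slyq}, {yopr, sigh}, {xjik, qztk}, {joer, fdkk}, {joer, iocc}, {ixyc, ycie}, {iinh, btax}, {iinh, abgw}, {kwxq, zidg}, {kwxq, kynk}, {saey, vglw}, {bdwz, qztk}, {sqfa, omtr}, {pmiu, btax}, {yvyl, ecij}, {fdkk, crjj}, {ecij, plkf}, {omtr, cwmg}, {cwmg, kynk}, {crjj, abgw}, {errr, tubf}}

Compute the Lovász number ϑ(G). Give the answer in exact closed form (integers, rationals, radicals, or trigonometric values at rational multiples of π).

69*cos(pi/69)/(cos(pi/69) + 1)

N(cfrp) = {oypw, slyq}, |N(cfrp)| = 2.
deg(zidg) = 2; N(zidg) = {hlhh, kwxq}.
Vertex asfh has 2 neighbors: ziyy, jgxw.
deg(vglw) = 2; N(vglw) = {zhcr, saey}.
deg(v) = 2 for all v (|V|=69); this is C_{69}, the 69-cycle.
The 35 distinct eigenvalues: [2.0, 1.99171, 1.96692, 1.92583, 1.86879, 1.79626, 1.70884, 1.60726, 1.49237, 1.36511, 1.22653, 1.0778, 0.92013, 0.75484, 0.58329, 0.40691, 0.22716, 0.04553, -0.13648, -0.31737, -0.49562, -0.66976, -0.83835, -1.0, -1.15336, -1.29716, -1.43022, -1.55142, -1.65977, -1.75437, -1.83442, -1.89928, -1.9484, -1.98137, -1.99793].
−69·(-2*cos(pi/69)) / ((2)−(-2*cos(pi/69))) = 69*cos(pi/69)/(cos(pi/69) + 1) = ϑ(G).
≈ 34.4821 (to 4 d.p.).
Lovász sandwich 34 ≤ 69*cos(pi/69)/(cos(pi/69) + 1) ≤ 35: both strict.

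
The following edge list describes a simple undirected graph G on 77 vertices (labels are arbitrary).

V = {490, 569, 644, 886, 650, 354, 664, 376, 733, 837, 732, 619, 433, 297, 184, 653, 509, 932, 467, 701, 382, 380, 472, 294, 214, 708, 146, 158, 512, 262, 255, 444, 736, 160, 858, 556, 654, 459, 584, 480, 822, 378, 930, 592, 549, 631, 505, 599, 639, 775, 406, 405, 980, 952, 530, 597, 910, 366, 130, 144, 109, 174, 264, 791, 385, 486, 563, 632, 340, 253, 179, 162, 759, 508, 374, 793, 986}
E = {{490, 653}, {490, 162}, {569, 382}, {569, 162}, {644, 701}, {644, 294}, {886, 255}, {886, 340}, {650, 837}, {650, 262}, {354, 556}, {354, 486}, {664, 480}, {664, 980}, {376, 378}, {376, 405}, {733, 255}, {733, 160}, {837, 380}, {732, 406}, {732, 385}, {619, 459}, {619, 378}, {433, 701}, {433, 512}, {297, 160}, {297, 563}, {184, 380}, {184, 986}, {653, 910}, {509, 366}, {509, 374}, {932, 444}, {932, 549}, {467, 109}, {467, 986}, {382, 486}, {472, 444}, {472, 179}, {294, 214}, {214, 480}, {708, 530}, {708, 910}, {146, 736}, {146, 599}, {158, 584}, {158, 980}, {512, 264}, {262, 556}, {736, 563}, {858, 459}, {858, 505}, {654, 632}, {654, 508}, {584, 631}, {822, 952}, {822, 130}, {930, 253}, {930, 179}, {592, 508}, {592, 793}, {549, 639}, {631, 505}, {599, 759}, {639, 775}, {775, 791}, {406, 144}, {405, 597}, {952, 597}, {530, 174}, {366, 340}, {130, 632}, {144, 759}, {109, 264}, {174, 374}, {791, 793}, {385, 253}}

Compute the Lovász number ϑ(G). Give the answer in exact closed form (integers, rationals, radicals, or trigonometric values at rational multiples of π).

deg(158) = 2; N(158) = {584, 980}.
Vertex 584 has 2 neighbors: 158, 631.
deg(980) = 2; N(980) = {664, 158}.
deg(294) = 2; N(294) = {644, 214}.
2-regular, N=77; the odd cycle C_{77}.
A has 39 distinct eigenvalues ≈ [2.0, 1.993, 1.973, 1.94, 1.894, 1.836, 1.765, 1.683, 1.589, 1.484, 1.37, 1.247, 1.115, 0.976, 0.831, 0.68, 0.524, 0.365, 0.204, 0.041, -0.122, -0.285, -0.445, -0.602, -0.756, -0.904, -1.047, -1.182, -1.31, -1.429, -1.538, -1.637, -1.725, -1.802, -1.867, -1.919, -1.959, -1.985, -1.998].
With N=77: ϑ(G) = 77·(-(-1)*2*cos(pi/77))/(2−(-2*cos(pi/77))) = 77*cos(pi/77)/(cos(pi/77) + 1).
ϑ(G) ≈ 38.48397347.
α=38, χ(Ḡ)=39; ϑ=77*cos(pi/77)/(cos(pi/77) + 1) lies between (both strict).

77*cos(pi/77)/(cos(pi/77) + 1)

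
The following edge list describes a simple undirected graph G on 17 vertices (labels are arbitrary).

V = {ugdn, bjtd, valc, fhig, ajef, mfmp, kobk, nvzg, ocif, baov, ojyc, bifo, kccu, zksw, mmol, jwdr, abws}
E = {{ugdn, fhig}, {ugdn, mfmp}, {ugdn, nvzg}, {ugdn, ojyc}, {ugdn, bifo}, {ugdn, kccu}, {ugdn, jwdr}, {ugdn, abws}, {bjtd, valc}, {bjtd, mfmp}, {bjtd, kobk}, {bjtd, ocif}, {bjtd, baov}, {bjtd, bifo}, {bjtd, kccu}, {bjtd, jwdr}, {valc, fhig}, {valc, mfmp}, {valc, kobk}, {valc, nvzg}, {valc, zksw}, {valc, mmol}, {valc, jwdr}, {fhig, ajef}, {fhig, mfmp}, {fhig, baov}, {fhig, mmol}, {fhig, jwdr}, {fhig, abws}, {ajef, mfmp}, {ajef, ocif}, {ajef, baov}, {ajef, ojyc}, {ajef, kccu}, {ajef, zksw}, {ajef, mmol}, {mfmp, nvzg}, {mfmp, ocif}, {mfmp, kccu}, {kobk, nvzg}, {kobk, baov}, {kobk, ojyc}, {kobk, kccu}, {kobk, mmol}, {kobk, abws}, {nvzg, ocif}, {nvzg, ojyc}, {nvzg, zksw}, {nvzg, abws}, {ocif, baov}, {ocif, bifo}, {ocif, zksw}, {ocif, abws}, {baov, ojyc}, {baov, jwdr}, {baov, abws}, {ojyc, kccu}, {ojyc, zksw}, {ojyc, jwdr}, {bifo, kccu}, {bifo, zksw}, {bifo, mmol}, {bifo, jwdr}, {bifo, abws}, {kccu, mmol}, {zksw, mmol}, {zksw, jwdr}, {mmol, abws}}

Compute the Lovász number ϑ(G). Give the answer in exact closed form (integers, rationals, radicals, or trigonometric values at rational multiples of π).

Vertex bifo has 8 neighbors: ugdn, bjtd, ocif, kccu, zksw, mmol, jwdr, abws.
Vertex mmol has 8 neighbors: valc, fhig, ajef, kobk, bifo, kccu, zksw, abws.
N(ajef) = {fhig, mfmp, ocif, baov, ojyc, kccu, zksw, mmol}, |N(ajef)| = 8.
deg(ojyc) = 8; N(ojyc) = {ugdn, ajef, kobk, nvzg, baov, kccu, zksw, jwdr}.
17-vertex 8-regular graph: Paley(17): SR with (k,λ,μ)=(8,3,4).
A has 3 distinct eigenvalues ≈ [8.0, 1.5616, -2.5616].
Lovász (edge-transitive): ϑ = −17·(-sqrt(17)/2 - 1/2)/((8)−(-sqrt(17)/2 - 1/2)) = sqrt(17).
≈ 4.12310563 (to 8 d.p.).

sqrt(17)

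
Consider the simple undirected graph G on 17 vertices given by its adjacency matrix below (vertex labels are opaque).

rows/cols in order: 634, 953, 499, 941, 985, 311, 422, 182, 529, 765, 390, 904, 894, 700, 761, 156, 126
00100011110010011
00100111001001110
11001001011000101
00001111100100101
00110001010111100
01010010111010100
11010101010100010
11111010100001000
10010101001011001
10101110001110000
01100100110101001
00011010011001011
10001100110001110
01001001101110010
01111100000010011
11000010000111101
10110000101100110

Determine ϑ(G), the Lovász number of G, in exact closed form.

N(700) = {953, 985, 182, 529, 390, 904, 894, 156}, |N(700)| = 8.
deg(941) = 8; N(941) = {985, 311, 422, 182, 529, 904, 761, 126}.
deg(894) = 8; N(894) = {634, 985, 311, 529, 765, 700, 761, 156}.
deg(761) = 8; N(761) = {953, 499, 941, 985, 311, 894, 156, 126}.
Regular of degree 8 on 17 vertices: Paley(17): SR with (k,λ,μ)=(8,3,4).
spec(A) ≈ [8.0, 1.562, -2.562] (distinct, 3 d.p.).
Lovász: ϑ = −17(-sqrt(17)/2 - 1/2)/(8+-(-sqrt(17)/2 - 1/2)) = sqrt(17).
ϑ(G) ≈ 4.1231056.

sqrt(17)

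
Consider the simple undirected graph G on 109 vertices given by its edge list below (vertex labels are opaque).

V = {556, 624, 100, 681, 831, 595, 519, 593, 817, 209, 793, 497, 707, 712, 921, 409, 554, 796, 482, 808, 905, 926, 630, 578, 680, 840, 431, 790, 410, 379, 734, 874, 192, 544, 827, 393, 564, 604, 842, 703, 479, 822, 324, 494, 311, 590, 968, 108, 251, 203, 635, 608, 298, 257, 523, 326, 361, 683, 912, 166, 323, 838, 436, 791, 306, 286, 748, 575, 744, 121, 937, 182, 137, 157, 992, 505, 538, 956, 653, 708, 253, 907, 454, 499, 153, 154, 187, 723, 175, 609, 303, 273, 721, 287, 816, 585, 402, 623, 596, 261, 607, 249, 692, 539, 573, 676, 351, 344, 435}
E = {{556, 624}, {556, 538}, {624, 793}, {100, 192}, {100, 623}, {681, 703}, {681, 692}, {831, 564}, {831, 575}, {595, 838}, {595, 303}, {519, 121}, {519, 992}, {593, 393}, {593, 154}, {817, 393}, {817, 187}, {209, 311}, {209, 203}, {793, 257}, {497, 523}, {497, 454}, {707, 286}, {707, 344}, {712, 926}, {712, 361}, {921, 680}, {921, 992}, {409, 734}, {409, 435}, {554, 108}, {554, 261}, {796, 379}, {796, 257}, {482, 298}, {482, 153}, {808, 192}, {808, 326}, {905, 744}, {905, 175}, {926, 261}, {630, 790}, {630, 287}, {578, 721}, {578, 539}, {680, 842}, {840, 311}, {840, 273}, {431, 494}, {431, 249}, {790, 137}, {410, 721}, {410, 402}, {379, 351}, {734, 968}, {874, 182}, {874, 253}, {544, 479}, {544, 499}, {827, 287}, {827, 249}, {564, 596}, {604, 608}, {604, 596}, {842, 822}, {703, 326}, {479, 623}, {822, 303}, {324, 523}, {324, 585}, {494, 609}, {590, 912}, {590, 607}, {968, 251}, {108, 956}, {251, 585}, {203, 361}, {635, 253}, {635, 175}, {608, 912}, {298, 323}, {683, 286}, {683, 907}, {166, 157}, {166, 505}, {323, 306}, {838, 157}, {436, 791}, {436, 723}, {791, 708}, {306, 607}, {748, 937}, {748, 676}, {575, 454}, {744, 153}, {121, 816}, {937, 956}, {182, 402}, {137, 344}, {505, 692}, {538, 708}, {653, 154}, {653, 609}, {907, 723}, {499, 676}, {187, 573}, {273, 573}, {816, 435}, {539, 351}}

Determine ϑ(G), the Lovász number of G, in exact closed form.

109*cos(pi/109)/(cos(pi/109) + 1)

deg(708) = 2; N(708) = {791, 538}.
N(351) = {379, 539}, |N(351)| = 2.
deg(253) = 2; N(253) = {874, 635}.
deg(744) = 2; N(744) = {905, 153}.
109-vertex 2-regular graph: this is C_{109}, the 109-cycle.
A has 55 distinct eigenvalues ≈ [2.0, 1.997, 1.987, 1.97, 1.947, 1.918, 1.882, 1.839, 1.791, 1.737, 1.677, 1.611, 1.54, 1.464, 1.383, 1.298, 1.208, 1.114, 1.017, 0.916, 0.812, 0.705, 0.596, 0.485, 0.372, 0.259, 0.144, 0.029, -0.086, -0.201, -0.316, -0.429, -0.541, -0.651, -0.759, -0.864, -0.967, -1.066, -1.162, -1.253, -1.341, -1.424, -1.503, -1.576, -1.645, -1.708, -1.765, -1.816, -1.861, -1.9, -1.933, -1.959, -1.979, -1.993, -1.999].
Lovász (edge-transitive): ϑ = −109·(-2*cos(pi/109))/((2)−(-2*cos(pi/109))) = 109*cos(pi/109)/(cos(pi/109) + 1).
ϑ(G) ≈ 54.488680.
Lovász sandwich 54 ≤ 109*cos(pi/109)/(cos(pi/109) + 1) ≤ 55: both strict.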